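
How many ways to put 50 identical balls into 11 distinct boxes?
C(50+11-1, 11-1) = C(60, 10) = 75394027566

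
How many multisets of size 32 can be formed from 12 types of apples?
C(32+12-1, 12-1) = C(43, 11) = 5752004349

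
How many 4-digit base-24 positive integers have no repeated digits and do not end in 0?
Last digit: 23 nonzero choices. First digit: 22 (nonzero, ≠last). Middle 2: P(22,2) = 462. Total = 233772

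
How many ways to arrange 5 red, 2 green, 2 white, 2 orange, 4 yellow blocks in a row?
15! / (5! × 2! × 2! × 2! × 4!) = 56756700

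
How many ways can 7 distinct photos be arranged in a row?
7! = 5040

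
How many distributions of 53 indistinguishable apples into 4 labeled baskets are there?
C(53+4-1, 4-1) = C(56, 3) = 27720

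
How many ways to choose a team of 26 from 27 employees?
C(27,26) = 27!/(26!×1!) = 27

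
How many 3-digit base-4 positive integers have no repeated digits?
First digit: 3 choices (nonzero). Then descending: 3 × 3 × 2 = 18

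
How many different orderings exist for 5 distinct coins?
5! = 120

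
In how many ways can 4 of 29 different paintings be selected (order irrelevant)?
C(29,4) = 29!/(4!×25!) = 23751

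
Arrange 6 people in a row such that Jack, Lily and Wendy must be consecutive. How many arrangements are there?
Treat the 3 as one block: (6-3+1)! × 3! = 24 × 6 = 144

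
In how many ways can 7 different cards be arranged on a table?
7! = 5040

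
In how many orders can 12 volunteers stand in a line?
12! = 479001600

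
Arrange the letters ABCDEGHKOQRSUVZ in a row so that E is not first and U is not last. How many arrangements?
By inclusion-exclusion: 15! - 2×(15-1)! + (15-2)! = 1307674368000 - 174356582400 + 6227020800 = 1139544806400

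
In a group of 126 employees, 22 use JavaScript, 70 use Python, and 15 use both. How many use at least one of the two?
|A∪B| = |A| + |B| - |A∩B| = 22 + 70 - 15 = 77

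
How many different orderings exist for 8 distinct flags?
8! = 40320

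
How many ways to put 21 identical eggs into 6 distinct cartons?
C(21+6-1, 6-1) = C(26, 5) = 65780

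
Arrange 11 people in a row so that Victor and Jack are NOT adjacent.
Total - adjacent = 11! - (11-1)!×2 = 39916800 - 7257600 = 32659200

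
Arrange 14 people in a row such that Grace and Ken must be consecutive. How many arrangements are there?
Treat the 2 as one block: (14-2+1)! × 2! = 6227020800 × 2 = 12454041600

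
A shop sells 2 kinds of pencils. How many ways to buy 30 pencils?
C(30+2-1, 2-1) = C(31, 1) = 31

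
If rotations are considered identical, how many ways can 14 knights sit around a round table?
Circular: fix one position, arrange the rest. (14-1)! = 6227020800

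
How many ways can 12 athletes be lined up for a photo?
12! = 479001600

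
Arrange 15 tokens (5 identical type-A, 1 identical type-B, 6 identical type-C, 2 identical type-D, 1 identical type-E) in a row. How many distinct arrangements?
15! / (5! × 1! × 6! × 2! × 1!) = 7567560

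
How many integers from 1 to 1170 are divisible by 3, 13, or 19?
⌊1170/3⌋+⌊1170/13⌋+⌊1170/19⌋ - ⌊1170/39⌋-⌊1170/57⌋-⌊1170/247⌋ + ⌊1170/741⌋ = 390+90+61 - 30-20-4 + 1 = 488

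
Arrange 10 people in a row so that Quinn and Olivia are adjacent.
Treat as block: (10-1)! × 2! = 362880 × 2 = 725760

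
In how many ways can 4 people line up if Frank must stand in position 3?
Fix one position: (4-1)! = 6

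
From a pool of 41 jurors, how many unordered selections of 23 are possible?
C(41,23) = 41!/(23!×18!) = 202112640600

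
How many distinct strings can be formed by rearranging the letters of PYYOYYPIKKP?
11! / (1! × 2! × 3! × 4! × 1!) = 138600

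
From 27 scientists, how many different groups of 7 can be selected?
C(27,7) = 27!/(7!×20!) = 888030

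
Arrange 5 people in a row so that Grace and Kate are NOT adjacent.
Total - adjacent = 5! - (5-1)!×2 = 120 - 48 = 72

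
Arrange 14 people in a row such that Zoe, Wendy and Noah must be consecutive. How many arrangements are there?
Treat the 3 as one block: (14-3+1)! × 3! = 479001600 × 6 = 2874009600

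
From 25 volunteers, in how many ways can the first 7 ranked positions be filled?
P(25,7) = 25!/(25-7)! = 2422728000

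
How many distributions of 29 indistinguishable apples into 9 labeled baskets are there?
C(29+9-1, 9-1) = C(37, 8) = 38608020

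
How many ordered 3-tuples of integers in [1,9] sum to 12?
Coefficient of x^12 in (x + x² + ... + x^9)^3. By inclusion-exclusion on dice exceeding 9: Σ_j (-1)^j C(3,j)·C(12-1-9j, 2) = C(3,0)·C(11,2) - C(3,1)·C(2,2) = 1·55 - 3·1 = 52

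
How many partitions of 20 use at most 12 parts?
By conjugation, equals partitions of 20 into parts ≤ 12. Let r_j(i) = number of partitions of i into parts ≤ j, for i = 0..20. r_1(i) = 1 for all i; r_j(i) = r_{j-1}(i) + r_j(i-j). Rows j = 2..12: ≤2: 1 1 2 2 3 3 4 4 5 5 6 6 7 7 8 8 9 9 10 10 11; ≤3: 1 1 2 3 4 5 7 8 10 12 14 16 19 21 24 27 30 33 37 40 44; ≤4: 1 1 2 3 5 6 9 11 15 18 23 27 34 39 47 54 64 72 84 94 108; ≤5: 1 1 2 3 5 7 10 13 18 23 30 37 47 57 70 84 101 119 141 164 192; ≤6: 1 1 2 3 5 7 11 14 20 26 35 44 58 71 90 110 136 163 199 235 282; ≤7: 1 1 2 3 5 7 11 15 21 28 38 49 65 82 105 131 164 201 248 300 364; ≤8: 1 1 2 3 5 7 11 15 22 29 40 52 70 89 116 146 186 230 288 352 434; ≤9: 1 1 2 3 5 7 11 15 22 30 41 54 73 94 123 157 201 252 318 393 488; ≤10: 1 1 2 3 5 7 11 15 22 30 42 55 75 97 128 164 212 267 340 423 530; ≤11: 1 1 2 3 5 7 11 15 22 30 42 56 76 99 131 169 219 278 355 445 560; ≤12: 1 1 2 3 5 7 11 15 22 30 42 56 77 100 133 172 224 285 366 460 582. r_12(20) = 582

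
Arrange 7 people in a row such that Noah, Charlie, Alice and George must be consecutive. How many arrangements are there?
Treat the 4 as one block: (7-4+1)! × 4! = 24 × 24 = 576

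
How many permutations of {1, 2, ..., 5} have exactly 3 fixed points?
Choose the 3 fixed points C(5,3) = 10, derange the rest: !2 = Σ_{j=0}^{2} (-1)^j·2!/j! = 2 - 2 + 1 = 1. Product = 10 × 1 = 10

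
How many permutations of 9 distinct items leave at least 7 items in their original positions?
Exactly j fixed points: C(9,j)·!(9-j); sum over j ≥ 7 (derangement numbers via !m = (m-1)·(!(m-1) + !(m-2)): !0..!2 = 1, 0, 1). Σ_{j=7}^{9} C(9,j)·!(9-j) = C(9,7)·!2 + C(9,8)·!1 + C(9,9)·!0 = 36·1 + 9·0 + 1·1 = 37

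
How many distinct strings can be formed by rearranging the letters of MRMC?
4! / (2! × 1! × 1!) = 12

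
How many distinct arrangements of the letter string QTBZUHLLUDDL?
12! / (3! × 1! × 1! × 2! × 1! × 1! × 2! × 1!) = 19958400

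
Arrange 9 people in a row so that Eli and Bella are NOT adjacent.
Total - adjacent = 9! - (9-1)!×2 = 362880 - 80640 = 282240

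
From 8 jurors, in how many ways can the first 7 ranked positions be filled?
P(8,7) = 8!/(8-7)! = 40320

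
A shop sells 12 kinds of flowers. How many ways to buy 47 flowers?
C(47+12-1, 12-1) = C(58, 11) = 227692286640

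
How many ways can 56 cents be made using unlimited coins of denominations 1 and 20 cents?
Coefficient of x^56 in 1/(1-x^1) · 1/(1-x^20). Use j coins of 20 for j = 0..⌊56/20⌋ = 2, the rest in 1s: 2 + 1 = 3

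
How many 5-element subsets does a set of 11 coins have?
C(11,5) = 11!/(5!×6!) = 462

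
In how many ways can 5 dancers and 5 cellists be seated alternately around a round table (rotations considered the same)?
Fix one of the dancers: (5-1)! ways for the remaining dancers, × 5! ways for the cellists = 24 × 120 = 2880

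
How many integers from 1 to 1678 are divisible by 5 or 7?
⌊1678/5⌋ + ⌊1678/7⌋ - ⌊1678/35⌋ = 335 + 239 - 47 = 527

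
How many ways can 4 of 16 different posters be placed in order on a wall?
P(16,4) = 16!/(16-4)! = 43680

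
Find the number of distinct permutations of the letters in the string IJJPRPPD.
8! / (1! × 1! × 1! × 3! × 2!) = 3360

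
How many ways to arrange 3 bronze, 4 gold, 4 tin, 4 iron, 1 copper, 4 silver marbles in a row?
20! / (3! × 4! × 4! × 4! × 1! × 4!) = 1222160940000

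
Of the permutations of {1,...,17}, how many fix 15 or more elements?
Exactly j fixed points: C(17,j)·!(17-j); sum over j ≥ 15 (derangement numbers via !m = (m-1)·(!(m-1) + !(m-2)): !0..!2 = 1, 0, 1). Σ_{j=15}^{17} C(17,j)·!(17-j) = C(17,15)·!2 + C(17,16)·!1 + C(17,17)·!0 = 136·1 + 17·0 + 1·1 = 137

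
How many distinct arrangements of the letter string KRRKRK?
6! / (3! × 3!) = 20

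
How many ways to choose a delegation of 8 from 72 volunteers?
C(72,8) = 72!/(8!×64!) = 11969016345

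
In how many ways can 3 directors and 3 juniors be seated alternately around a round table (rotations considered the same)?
Fix one of the directors: (3-1)! ways for the remaining directors, × 3! ways for the juniors = 2 × 6 = 12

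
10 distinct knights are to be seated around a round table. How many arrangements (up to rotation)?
Circular: fix one position, arrange the rest. (10-1)! = 362880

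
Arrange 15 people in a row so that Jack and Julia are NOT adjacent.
Total - adjacent = 15! - (15-1)!×2 = 1307674368000 - 174356582400 = 1133317785600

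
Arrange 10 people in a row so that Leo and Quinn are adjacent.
Treat as block: (10-1)! × 2! = 362880 × 2 = 725760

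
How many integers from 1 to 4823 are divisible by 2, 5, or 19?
⌊4823/2⌋+⌊4823/5⌋+⌊4823/19⌋ - ⌊4823/10⌋-⌊4823/38⌋-⌊4823/95⌋ + ⌊4823/190⌋ = 2411+964+253 - 482-126-50 + 25 = 2995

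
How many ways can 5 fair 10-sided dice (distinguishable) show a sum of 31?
Coefficient of x^31 in (x + x² + ... + x^10)^5. By inclusion-exclusion on dice exceeding 10: Σ_j (-1)^j C(5,j)·C(31-1-10j, 4) = C(5,0)·C(30,4) - C(5,1)·C(20,4) + C(5,2)·C(10,4) = 1·27405 - 5·4845 + 10·210 = 5280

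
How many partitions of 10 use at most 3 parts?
By conjugation, equals partitions of 10 into parts ≤ 3. Let r_j(i) = number of partitions of i into parts ≤ j, for i = 0..10. r_1(i) = 1 for all i; r_j(i) = r_{j-1}(i) + r_j(i-j). Rows j = 2..3: ≤2: 1 1 2 2 3 3 4 4 5 5 6; ≤3: 1 1 2 3 4 5 7 8 10 12 14. r_3(10) = 14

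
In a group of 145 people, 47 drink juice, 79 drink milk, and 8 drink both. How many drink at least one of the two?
|A∪B| = |A| + |B| - |A∩B| = 47 + 79 - 8 = 118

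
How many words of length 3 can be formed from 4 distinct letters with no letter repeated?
P(4,3) = 4!/(4-3)! = 24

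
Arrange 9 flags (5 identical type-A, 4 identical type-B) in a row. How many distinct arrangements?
9! / (5! × 4!) = 126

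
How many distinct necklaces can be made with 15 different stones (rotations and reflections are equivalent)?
(15-1)!/2 = 87178291200/2 = 43589145600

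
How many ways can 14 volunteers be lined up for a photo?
14! = 87178291200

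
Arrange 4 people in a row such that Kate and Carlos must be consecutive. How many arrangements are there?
Treat the 2 as one block: (4-2+1)! × 2! = 6 × 2 = 12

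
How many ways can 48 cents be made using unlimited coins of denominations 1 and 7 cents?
Coefficient of x^48 in 1/(1-x^1) · 1/(1-x^7). Use j coins of 7 for j = 0..⌊48/7⌋ = 6, the rest in 1s: 6 + 1 = 7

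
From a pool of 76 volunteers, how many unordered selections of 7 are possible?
C(76,7) = 76!/(7!×69!) = 2186189400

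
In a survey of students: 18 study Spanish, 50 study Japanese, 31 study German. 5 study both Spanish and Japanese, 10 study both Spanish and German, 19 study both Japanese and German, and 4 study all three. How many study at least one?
|A∪B∪C| = 18+50+31-5-10-19+4 = 69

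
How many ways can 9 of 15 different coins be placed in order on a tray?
P(15,9) = 15!/(15-9)! = 1816214400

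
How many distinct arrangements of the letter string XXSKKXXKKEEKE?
13! / (1! × 3! × 4! × 5!) = 360360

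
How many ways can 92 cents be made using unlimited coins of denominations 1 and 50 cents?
Coefficient of x^92 in 1/(1-x^1) · 1/(1-x^50). Use j coins of 50 for j = 0..⌊92/50⌋ = 1, the rest in 1s: 1 + 1 = 2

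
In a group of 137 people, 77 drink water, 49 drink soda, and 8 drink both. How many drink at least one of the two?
|A∪B| = |A| + |B| - |A∩B| = 77 + 49 - 8 = 118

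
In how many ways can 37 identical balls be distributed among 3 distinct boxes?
C(37+3-1, 3-1) = C(39, 2) = 741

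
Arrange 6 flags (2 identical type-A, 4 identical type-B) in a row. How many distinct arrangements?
6! / (2! × 4!) = 15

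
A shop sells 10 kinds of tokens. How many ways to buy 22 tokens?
C(22+10-1, 10-1) = C(31, 9) = 20160075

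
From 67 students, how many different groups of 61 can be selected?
C(67,61) = 67!/(61!×6!) = 99795696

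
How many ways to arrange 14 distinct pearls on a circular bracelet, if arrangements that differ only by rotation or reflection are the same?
(14-1)!/2 = 6227020800/2 = 3113510400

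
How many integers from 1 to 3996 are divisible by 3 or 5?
⌊3996/3⌋ + ⌊3996/5⌋ - ⌊3996/15⌋ = 1332 + 799 - 266 = 1865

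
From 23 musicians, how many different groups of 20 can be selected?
C(23,20) = 23!/(20!×3!) = 1771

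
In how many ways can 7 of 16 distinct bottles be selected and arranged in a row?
P(16,7) = 16!/(16-7)! = 57657600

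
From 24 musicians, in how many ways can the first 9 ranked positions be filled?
P(24,9) = 24!/(24-9)! = 474467051520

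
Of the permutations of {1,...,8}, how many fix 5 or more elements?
Exactly j fixed points: C(8,j)·!(8-j); sum over j ≥ 5 (derangement numbers via !m = (m-1)·(!(m-1) + !(m-2)): !0..!3 = 1, 0, 1, 2). Σ_{j=5}^{8} C(8,j)·!(8-j) = C(8,5)·!3 + C(8,6)·!2 + C(8,7)·!1 + C(8,8)·!0 = 56·2 + 28·1 + 8·0 + 1·1 = 141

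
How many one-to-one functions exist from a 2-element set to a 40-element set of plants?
P(40,2) = 40!/(40-2)! = 1560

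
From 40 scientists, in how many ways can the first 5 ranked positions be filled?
P(40,5) = 40!/(40-5)! = 78960960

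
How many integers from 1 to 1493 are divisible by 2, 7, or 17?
⌊1493/2⌋+⌊1493/7⌋+⌊1493/17⌋ - ⌊1493/14⌋-⌊1493/34⌋-⌊1493/119⌋ + ⌊1493/238⌋ = 746+213+87 - 106-43-12 + 6 = 891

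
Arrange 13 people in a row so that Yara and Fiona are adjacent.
Treat as block: (13-1)! × 2! = 479001600 × 2 = 958003200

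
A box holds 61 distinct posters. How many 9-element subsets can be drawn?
C(61,9) = 61!/(9!×52!) = 17341763505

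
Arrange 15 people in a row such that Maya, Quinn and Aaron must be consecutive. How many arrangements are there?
Treat the 3 as one block: (15-3+1)! × 3! = 6227020800 × 6 = 37362124800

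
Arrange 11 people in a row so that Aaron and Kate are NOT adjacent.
Total - adjacent = 11! - (11-1)!×2 = 39916800 - 7257600 = 32659200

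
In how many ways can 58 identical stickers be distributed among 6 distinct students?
C(58+6-1, 6-1) = C(63, 5) = 7028847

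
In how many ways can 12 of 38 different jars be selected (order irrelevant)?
C(38,12) = 38!/(12!×26!) = 2707475148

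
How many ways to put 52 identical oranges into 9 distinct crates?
C(52+9-1, 9-1) = C(60, 8) = 2558620845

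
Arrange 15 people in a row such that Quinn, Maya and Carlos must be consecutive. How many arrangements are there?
Treat the 3 as one block: (15-3+1)! × 3! = 6227020800 × 6 = 37362124800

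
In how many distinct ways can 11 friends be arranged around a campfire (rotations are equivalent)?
Circular: fix one position, arrange the rest. (11-1)! = 3628800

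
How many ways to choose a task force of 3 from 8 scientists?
C(8,3) = 8!/(3!×5!) = 56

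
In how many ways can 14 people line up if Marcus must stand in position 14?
Fix one position: (14-1)! = 6227020800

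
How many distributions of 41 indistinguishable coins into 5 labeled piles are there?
C(41+5-1, 5-1) = C(45, 4) = 148995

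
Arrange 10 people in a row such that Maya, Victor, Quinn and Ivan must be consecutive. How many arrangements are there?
Treat the 4 as one block: (10-4+1)! × 4! = 5040 × 24 = 120960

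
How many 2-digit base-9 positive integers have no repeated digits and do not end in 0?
Last digit: 8 nonzero choices. First digit: 7 (nonzero, ≠last). Middle 0: P(7,0) = 1. Total = 56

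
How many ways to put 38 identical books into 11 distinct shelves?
C(38+11-1, 11-1) = C(48, 10) = 6540715896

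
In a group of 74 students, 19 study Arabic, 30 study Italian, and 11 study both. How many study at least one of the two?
|A∪B| = |A| + |B| - |A∩B| = 19 + 30 - 11 = 38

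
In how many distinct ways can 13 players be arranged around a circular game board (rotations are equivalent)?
Circular: fix one position, arrange the rest. (13-1)! = 479001600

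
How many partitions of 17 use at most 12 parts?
By conjugation, equals partitions of 17 into parts ≤ 12. Let r_j(i) = number of partitions of i into parts ≤ j, for i = 0..17. r_1(i) = 1 for all i; r_j(i) = r_{j-1}(i) + r_j(i-j). Rows j = 2..12: ≤2: 1 1 2 2 3 3 4 4 5 5 6 6 7 7 8 8 9 9; ≤3: 1 1 2 3 4 5 7 8 10 12 14 16 19 21 24 27 30 33; ≤4: 1 1 2 3 5 6 9 11 15 18 23 27 34 39 47 54 64 72; ≤5: 1 1 2 3 5 7 10 13 18 23 30 37 47 57 70 84 101 119; ≤6: 1 1 2 3 5 7 11 14 20 26 35 44 58 71 90 110 136 163; ≤7: 1 1 2 3 5 7 11 15 21 28 38 49 65 82 105 131 164 201; ≤8: 1 1 2 3 5 7 11 15 22 29 40 52 70 89 116 146 186 230; ≤9: 1 1 2 3 5 7 11 15 22 30 41 54 73 94 123 157 201 252; ≤10: 1 1 2 3 5 7 11 15 22 30 42 55 75 97 128 164 212 267; ≤11: 1 1 2 3 5 7 11 15 22 30 42 56 76 99 131 169 219 278; ≤12: 1 1 2 3 5 7 11 15 22 30 42 56 77 100 133 172 224 285. r_12(17) = 285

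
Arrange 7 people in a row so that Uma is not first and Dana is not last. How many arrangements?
By inclusion-exclusion: 7! - 2×(7-1)! + (7-2)! = 5040 - 1440 + 120 = 3720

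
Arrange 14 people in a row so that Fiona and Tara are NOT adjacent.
Total - adjacent = 14! - (14-1)!×2 = 87178291200 - 12454041600 = 74724249600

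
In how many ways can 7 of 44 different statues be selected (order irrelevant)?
C(44,7) = 44!/(7!×37!) = 38320568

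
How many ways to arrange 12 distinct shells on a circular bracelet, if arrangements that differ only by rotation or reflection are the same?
(12-1)!/2 = 39916800/2 = 19958400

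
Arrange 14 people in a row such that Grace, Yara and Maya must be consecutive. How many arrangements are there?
Treat the 3 as one block: (14-3+1)! × 3! = 479001600 × 6 = 2874009600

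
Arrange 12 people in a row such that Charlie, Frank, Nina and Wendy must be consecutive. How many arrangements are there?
Treat the 4 as one block: (12-4+1)! × 4! = 362880 × 24 = 8709120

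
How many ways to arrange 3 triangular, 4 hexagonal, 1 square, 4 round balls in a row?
12! / (3! × 4! × 1! × 4!) = 138600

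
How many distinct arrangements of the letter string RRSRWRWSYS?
10! / (1! × 2! × 3! × 4!) = 12600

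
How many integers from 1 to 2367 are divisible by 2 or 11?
⌊2367/2⌋ + ⌊2367/11⌋ - ⌊2367/22⌋ = 1183 + 215 - 107 = 1291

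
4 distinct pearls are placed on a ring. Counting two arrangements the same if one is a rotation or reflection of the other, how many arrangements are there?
(4-1)!/2 = 6/2 = 3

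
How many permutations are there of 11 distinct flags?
11! = 39916800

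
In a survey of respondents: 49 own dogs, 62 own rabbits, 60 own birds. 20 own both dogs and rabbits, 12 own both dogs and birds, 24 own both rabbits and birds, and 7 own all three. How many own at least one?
|A∪B∪C| = 49+62+60-20-12-24+7 = 122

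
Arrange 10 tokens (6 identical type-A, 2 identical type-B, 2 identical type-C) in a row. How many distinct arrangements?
10! / (6! × 2! × 2!) = 1260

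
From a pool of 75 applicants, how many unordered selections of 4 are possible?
C(75,4) = 75!/(4!×71!) = 1215450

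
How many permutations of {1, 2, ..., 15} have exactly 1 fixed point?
Choose the 1 fixed point C(15,1) = 15, derange the rest: !14 = Σ_{j=0}^{14} (-1)^j·14!/j! = 87178291200 - 87178291200 + 43589145600 - 14529715200 + 3632428800 - 726485760 + 121080960 - 17297280 + 2162160 - 240240 + 24024 - 2184 + 182 - 14 + 1 = 32071101049. Product = 15 × 32071101049 = 481066515735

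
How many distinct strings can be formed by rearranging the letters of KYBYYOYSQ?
9! / (1! × 4! × 1! × 1! × 1! × 1!) = 15120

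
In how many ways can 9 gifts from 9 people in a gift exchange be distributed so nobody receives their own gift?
!9 = Σ_{j=0}^{9} (-1)^j·9!/j! = 362880 - 362880 + 181440 - 60480 + 15120 - 3024 + 504 - 72 + 9 - 1 = 133496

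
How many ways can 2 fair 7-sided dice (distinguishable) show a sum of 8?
Coefficient of x^8 in (x + x² + ... + x^7)^2. By inclusion-exclusion on dice exceeding 7: Σ_j (-1)^j C(2,j)·C(8-1-7j, 1) = C(2,0)·C(7,1) = 1·7 = 7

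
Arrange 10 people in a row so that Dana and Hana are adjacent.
Treat as block: (10-1)! × 2! = 362880 × 2 = 725760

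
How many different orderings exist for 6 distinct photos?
6! = 720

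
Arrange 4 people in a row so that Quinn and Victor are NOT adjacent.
Total - adjacent = 4! - (4-1)!×2 = 24 - 12 = 12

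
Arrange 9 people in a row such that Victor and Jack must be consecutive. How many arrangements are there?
Treat the 2 as one block: (9-2+1)! × 2! = 40320 × 2 = 80640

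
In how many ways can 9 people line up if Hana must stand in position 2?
Fix one position: (9-1)! = 40320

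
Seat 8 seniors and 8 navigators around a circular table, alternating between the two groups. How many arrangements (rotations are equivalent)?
Fix one of the seniors: (8-1)! ways for the remaining seniors, × 8! ways for the navigators = 5040 × 40320 = 203212800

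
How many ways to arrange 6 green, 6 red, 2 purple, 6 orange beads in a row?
20! / (6! × 6! × 2! × 6!) = 3259095840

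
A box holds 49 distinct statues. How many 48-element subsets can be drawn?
C(49,48) = 49!/(48!×1!) = 49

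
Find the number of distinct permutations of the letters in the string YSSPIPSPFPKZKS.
14! / (1! × 2! × 1! × 1! × 1! × 4! × 4!) = 75675600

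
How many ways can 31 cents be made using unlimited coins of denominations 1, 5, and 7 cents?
Coefficient of x^31 in 1/(1-x^1) · 1/(1-x^5) · 1/(1-x^7). Case on j = number of 7-cent coins (j = 0..4); remainder r = 31 - 7j is made from {1,5} in ⌊r/5⌋+1 ways. r = 31, 24, 17, 10, 3 → 7 + 5 + 4 + 3 + 1 = 20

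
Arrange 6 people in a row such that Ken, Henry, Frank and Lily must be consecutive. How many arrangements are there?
Treat the 4 as one block: (6-4+1)! × 4! = 6 × 24 = 144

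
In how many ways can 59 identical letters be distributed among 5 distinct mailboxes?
C(59+5-1, 5-1) = C(63, 4) = 595665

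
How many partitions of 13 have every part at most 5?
Let r_j(i) = number of partitions of i into parts ≤ j, for i = 0..13. r_1(i) = 1 for all i; r_j(i) = r_{j-1}(i) + r_j(i-j). Rows j = 2..5: ≤2: 1 1 2 2 3 3 4 4 5 5 6 6 7 7; ≤3: 1 1 2 3 4 5 7 8 10 12 14 16 19 21; ≤4: 1 1 2 3 5 6 9 11 15 18 23 27 34 39; ≤5: 1 1 2 3 5 7 10 13 18 23 30 37 47 57. r_5(13) = 57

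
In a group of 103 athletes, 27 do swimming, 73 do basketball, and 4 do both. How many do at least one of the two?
|A∪B| = |A| + |B| - |A∩B| = 27 + 73 - 4 = 96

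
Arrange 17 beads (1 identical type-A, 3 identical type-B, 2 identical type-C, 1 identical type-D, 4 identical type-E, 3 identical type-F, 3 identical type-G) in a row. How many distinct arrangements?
17! / (1! × 3! × 2! × 1! × 4! × 3! × 3!) = 34306272000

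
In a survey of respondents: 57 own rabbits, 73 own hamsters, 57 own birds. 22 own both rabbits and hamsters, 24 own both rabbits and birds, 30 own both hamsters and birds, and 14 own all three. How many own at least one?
|A∪B∪C| = 57+73+57-22-24-30+14 = 125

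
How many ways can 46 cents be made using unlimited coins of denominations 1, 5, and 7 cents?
Coefficient of x^46 in 1/(1-x^1) · 1/(1-x^5) · 1/(1-x^7). Case on j = number of 7-cent coins (j = 0..6); remainder r = 46 - 7j is made from {1,5} in ⌊r/5⌋+1 ways. r = 46, 39, 32, 25, 18, 11, 4 → 10 + 8 + 7 + 6 + 4 + 3 + 1 = 39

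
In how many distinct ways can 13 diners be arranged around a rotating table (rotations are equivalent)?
Circular: fix one position, arrange the rest. (13-1)! = 479001600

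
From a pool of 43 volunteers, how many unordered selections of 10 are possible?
C(43,10) = 43!/(10!×33!) = 1917334783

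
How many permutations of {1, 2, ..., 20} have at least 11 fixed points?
Exactly j fixed points: C(20,j)·!(20-j); sum over j ≥ 11 (derangement numbers via !m = (m-1)·(!(m-1) + !(m-2)): !0..!9 = 1, 0, 1, 2, 9, 44, 265, 1854, 14833, 133496). Σ_{j=11}^{20} C(20,j)·!(20-j) = C(20,11)·!9 + C(20,12)·!8 + C(20,13)·!7 + C(20,14)·!6 + C(20,15)·!5 + C(20,16)·!4 + C(20,17)·!3 + C(20,18)·!2 + C(20,19)·!1 + C(20,20)·!0 = 167960·133496 + 125970·14833 + 77520·1854 + 38760·265 + 15504·44 + 4845·9 + 1140·2 + 190·1 + 20·0 + 1·1 = 24445222902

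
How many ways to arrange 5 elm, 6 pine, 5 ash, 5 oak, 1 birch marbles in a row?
22! / (5! × 6! × 5! × 5! × 1!) = 903421366848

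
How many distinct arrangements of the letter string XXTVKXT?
7! / (1! × 3! × 2! × 1!) = 420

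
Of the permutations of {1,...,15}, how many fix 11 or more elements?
Exactly j fixed points: C(15,j)·!(15-j); sum over j ≥ 11 (derangement numbers via !m = (m-1)·(!(m-1) + !(m-2)): !0..!4 = 1, 0, 1, 2, 9). Σ_{j=11}^{15} C(15,j)·!(15-j) = C(15,11)·!4 + C(15,12)·!3 + C(15,13)·!2 + C(15,14)·!1 + C(15,15)·!0 = 1365·9 + 455·2 + 105·1 + 15·0 + 1·1 = 13301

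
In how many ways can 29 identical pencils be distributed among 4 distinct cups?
C(29+4-1, 4-1) = C(32, 3) = 4960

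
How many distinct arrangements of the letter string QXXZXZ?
6! / (3! × 1! × 2!) = 60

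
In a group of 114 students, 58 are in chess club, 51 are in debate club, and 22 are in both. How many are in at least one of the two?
|A∪B| = |A| + |B| - |A∩B| = 58 + 51 - 22 = 87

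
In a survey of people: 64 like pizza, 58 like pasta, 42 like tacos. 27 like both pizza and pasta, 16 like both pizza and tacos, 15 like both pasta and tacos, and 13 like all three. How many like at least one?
|A∪B∪C| = 64+58+42-27-16-15+13 = 119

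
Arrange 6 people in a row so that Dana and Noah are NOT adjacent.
Total - adjacent = 6! - (6-1)!×2 = 720 - 240 = 480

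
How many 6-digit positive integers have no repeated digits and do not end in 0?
Last digit: 9 nonzero choices. First digit: 8 (nonzero, ≠last). Middle 4: P(8,4) = 1680. Total = 120960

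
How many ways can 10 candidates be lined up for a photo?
10! = 3628800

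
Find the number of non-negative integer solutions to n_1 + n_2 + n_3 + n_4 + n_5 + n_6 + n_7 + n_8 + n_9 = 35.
C(35+9-1, 9-1) = C(43, 8) = 145008513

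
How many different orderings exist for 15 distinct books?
15! = 1307674368000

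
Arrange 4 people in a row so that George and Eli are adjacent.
Treat as block: (4-1)! × 2! = 6 × 2 = 12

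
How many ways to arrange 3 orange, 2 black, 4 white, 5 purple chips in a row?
14! / (3! × 2! × 4! × 5!) = 2522520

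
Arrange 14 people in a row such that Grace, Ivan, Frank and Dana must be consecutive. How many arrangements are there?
Treat the 4 as one block: (14-4+1)! × 4! = 39916800 × 24 = 958003200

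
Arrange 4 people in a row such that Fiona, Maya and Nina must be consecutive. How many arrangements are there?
Treat the 3 as one block: (4-3+1)! × 3! = 2 × 6 = 12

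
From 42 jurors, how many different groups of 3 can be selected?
C(42,3) = 42!/(3!×39!) = 11480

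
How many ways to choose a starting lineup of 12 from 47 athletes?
C(47,12) = 47!/(12!×35!) = 52251400851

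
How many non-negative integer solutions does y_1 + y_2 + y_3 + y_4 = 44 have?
C(44+4-1, 4-1) = C(47, 3) = 16215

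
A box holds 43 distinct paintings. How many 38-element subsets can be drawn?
C(43,38) = 43!/(38!×5!) = 962598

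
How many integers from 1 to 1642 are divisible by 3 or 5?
⌊1642/3⌋ + ⌊1642/5⌋ - ⌊1642/15⌋ = 547 + 328 - 109 = 766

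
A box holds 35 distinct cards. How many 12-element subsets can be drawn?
C(35,12) = 35!/(12!×23!) = 834451800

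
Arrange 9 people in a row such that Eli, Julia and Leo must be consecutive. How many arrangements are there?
Treat the 3 as one block: (9-3+1)! × 3! = 5040 × 6 = 30240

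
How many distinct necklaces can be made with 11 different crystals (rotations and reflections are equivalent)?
(11-1)!/2 = 3628800/2 = 1814400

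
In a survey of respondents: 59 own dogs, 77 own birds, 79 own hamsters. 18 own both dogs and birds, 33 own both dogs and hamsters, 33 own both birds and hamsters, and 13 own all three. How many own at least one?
|A∪B∪C| = 59+77+79-18-33-33+13 = 144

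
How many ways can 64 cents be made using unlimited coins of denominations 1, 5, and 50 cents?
Coefficient of x^64 in 1/(1-x^1) · 1/(1-x^5) · 1/(1-x^50). Case on j = number of 50-cent coins (j = 0..1); remainder r = 64 - 50j is made from {1,5} in ⌊r/5⌋+1 ways. r = 64, 14 → 13 + 3 = 16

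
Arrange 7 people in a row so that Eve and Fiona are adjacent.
Treat as block: (7-1)! × 2! = 720 × 2 = 1440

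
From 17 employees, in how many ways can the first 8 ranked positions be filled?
P(17,8) = 17!/(17-8)! = 980179200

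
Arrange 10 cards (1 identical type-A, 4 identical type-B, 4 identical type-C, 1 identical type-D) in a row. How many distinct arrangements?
10! / (1! × 4! × 4! × 1!) = 6300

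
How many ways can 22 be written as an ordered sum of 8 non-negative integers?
C(22+8-1, 8-1) = C(29, 7) = 1560780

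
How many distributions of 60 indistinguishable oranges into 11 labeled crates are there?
C(60+11-1, 11-1) = C(70, 10) = 396704524216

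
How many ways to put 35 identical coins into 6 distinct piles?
C(35+6-1, 6-1) = C(40, 5) = 658008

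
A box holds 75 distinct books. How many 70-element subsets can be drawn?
C(75,70) = 75!/(70!×5!) = 17259390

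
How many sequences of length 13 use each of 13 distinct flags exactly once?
13! = 6227020800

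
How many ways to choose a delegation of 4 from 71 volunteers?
C(71,4) = 71!/(4!×67!) = 971635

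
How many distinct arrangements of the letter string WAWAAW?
6! / (3! × 3!) = 20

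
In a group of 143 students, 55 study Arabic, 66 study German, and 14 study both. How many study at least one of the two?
|A∪B| = |A| + |B| - |A∩B| = 55 + 66 - 14 = 107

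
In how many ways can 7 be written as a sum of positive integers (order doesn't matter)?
Pentagonal recurrence p(n) = p(n-1) + p(n-2) - p(n-5) - p(n-7) + p(n-12) + p(n-15) - ... gives p(0..6) = 1, 1, 2, 3, 5, 7, 11. p(7) = p(6) + p(5) - p(2) - p(0) = 11 + 7 - 2 - 1 = 15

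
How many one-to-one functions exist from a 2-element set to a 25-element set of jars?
P(25,2) = 25!/(25-2)! = 600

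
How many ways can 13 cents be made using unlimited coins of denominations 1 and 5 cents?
Coefficient of x^13 in 1/(1-x^1) · 1/(1-x^5). Use j coins of 5 for j = 0..⌊13/5⌋ = 2, the rest in 1s: 2 + 1 = 3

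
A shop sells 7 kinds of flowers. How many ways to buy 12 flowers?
C(12+7-1, 7-1) = C(18, 6) = 18564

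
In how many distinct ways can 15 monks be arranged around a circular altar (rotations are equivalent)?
Circular: fix one position, arrange the rest. (15-1)! = 87178291200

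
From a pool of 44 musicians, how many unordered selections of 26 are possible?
C(44,26) = 44!/(26!×18!) = 1029530696964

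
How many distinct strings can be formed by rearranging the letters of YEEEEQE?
7! / (1! × 5! × 1!) = 42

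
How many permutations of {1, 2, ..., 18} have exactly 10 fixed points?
Choose the 10 fixed points C(18,10) = 43758, derange the rest: !8 = Σ_{j=0}^{8} (-1)^j·8!/j! = 40320 - 40320 + 20160 - 6720 + 1680 - 336 + 56 - 8 + 1 = 14833. Product = 43758 × 14833 = 649062414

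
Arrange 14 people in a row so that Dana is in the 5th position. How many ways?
Fix one position: (14-1)! = 6227020800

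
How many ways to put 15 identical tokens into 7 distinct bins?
C(15+7-1, 7-1) = C(21, 6) = 54264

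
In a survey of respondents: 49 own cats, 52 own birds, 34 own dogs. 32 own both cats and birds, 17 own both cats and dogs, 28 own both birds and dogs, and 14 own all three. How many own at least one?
|A∪B∪C| = 49+52+34-32-17-28+14 = 72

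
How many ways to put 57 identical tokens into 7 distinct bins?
C(57+7-1, 7-1) = C(63, 6) = 67945521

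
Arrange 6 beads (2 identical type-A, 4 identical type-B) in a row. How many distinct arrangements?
6! / (2! × 4!) = 15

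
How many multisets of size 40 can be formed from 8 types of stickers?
C(40+8-1, 8-1) = C(47, 7) = 62891499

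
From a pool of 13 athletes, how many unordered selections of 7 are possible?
C(13,7) = 13!/(7!×6!) = 1716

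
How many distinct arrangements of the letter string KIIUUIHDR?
9! / (1! × 1! × 1! × 2! × 1! × 3!) = 30240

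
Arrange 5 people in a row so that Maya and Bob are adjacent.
Treat as block: (5-1)! × 2! = 24 × 2 = 48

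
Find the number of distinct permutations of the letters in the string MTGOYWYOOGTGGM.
14! / (1! × 4! × 2! × 2! × 2! × 3!) = 75675600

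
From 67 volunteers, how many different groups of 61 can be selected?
C(67,61) = 67!/(61!×6!) = 99795696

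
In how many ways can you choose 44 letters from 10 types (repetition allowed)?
C(44+10-1, 10-1) = C(53, 9) = 4431613550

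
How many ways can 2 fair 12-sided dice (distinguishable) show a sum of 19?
Coefficient of x^19 in (x + x² + ... + x^12)^2. By inclusion-exclusion on dice exceeding 12: Σ_j (-1)^j C(2,j)·C(19-1-12j, 1) = C(2,0)·C(18,1) - C(2,1)·C(6,1) = 1·18 - 2·6 = 6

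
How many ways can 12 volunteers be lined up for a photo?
12! = 479001600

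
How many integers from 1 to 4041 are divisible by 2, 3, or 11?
⌊4041/2⌋+⌊4041/3⌋+⌊4041/11⌋ - ⌊4041/6⌋-⌊4041/22⌋-⌊4041/33⌋ + ⌊4041/66⌋ = 2020+1347+367 - 673-183-122 + 61 = 2817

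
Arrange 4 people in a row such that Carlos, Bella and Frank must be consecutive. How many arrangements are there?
Treat the 3 as one block: (4-3+1)! × 3! = 2 × 6 = 12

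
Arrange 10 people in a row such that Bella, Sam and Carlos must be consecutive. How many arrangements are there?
Treat the 3 as one block: (10-3+1)! × 3! = 40320 × 6 = 241920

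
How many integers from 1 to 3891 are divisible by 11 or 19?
⌊3891/11⌋ + ⌊3891/19⌋ - ⌊3891/209⌋ = 353 + 204 - 18 = 539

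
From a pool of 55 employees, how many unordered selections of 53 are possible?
C(55,53) = 55!/(53!×2!) = 1485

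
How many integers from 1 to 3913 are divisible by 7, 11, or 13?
⌊3913/7⌋+⌊3913/11⌋+⌊3913/13⌋ - ⌊3913/77⌋-⌊3913/91⌋-⌊3913/143⌋ + ⌊3913/1001⌋ = 559+355+301 - 50-43-27 + 3 = 1098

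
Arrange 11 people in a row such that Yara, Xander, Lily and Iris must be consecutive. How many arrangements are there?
Treat the 4 as one block: (11-4+1)! × 4! = 40320 × 24 = 967680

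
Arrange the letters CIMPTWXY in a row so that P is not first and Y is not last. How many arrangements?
By inclusion-exclusion: 8! - 2×(8-1)! + (8-2)! = 40320 - 10080 + 720 = 30960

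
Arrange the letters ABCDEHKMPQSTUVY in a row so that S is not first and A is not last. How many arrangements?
By inclusion-exclusion: 15! - 2×(15-1)! + (15-2)! = 1307674368000 - 174356582400 + 6227020800 = 1139544806400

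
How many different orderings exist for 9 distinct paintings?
9! = 362880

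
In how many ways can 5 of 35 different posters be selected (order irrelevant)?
C(35,5) = 35!/(5!×30!) = 324632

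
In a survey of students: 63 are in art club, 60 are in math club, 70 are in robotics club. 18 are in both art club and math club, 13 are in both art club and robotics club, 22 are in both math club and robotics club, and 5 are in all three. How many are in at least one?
|A∪B∪C| = 63+60+70-18-13-22+5 = 145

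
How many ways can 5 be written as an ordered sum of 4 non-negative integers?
C(5+4-1, 4-1) = C(8, 3) = 56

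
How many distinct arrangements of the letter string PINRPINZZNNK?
12! / (2! × 1! × 1! × 4! × 2! × 2!) = 2494800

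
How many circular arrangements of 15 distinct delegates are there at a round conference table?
Circular: fix one position, arrange the rest. (15-1)! = 87178291200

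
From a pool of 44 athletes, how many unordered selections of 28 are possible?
C(44,28) = 44!/(28!×16!) = 416714805914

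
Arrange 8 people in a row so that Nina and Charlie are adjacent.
Treat as block: (8-1)! × 2! = 5040 × 2 = 10080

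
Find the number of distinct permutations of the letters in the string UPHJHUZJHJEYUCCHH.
17! / (1! × 5! × 3! × 1! × 2! × 1! × 3! × 1!) = 41167526400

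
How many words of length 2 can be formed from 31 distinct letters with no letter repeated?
P(31,2) = 31!/(31-2)! = 930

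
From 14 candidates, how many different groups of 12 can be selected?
C(14,12) = 14!/(12!×2!) = 91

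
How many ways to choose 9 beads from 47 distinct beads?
C(47,9) = 47!/(9!×38!) = 1362649145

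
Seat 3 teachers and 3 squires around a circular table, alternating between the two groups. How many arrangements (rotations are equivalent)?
Fix one of the teachers: (3-1)! ways for the remaining teachers, × 3! ways for the squires = 2 × 6 = 12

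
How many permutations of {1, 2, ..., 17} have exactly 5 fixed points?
Choose the 5 fixed points C(17,5) = 6188, derange the rest: !12 = Σ_{j=0}^{12} (-1)^j·12!/j! = 479001600 - 479001600 + 239500800 - 79833600 + 19958400 - 3991680 + 665280 - 95040 + 11880 - 1320 + 132 - 12 + 1 = 176214841. Product = 6188 × 176214841 = 1090417436108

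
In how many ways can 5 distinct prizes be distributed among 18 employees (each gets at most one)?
P(18,5) = 18!/(18-5)! = 1028160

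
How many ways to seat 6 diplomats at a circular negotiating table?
Circular: fix one position, arrange the rest. (6-1)! = 120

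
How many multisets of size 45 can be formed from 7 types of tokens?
C(45+7-1, 7-1) = C(51, 6) = 18009460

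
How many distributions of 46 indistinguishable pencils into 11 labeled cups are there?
C(46+11-1, 11-1) = C(56, 10) = 35607051480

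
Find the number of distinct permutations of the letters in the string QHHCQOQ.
7! / (1! × 2! × 3! × 1!) = 420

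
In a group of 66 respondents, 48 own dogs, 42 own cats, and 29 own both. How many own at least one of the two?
|A∪B| = |A| + |B| - |A∩B| = 48 + 42 - 29 = 61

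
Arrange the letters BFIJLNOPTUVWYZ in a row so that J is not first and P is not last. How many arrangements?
By inclusion-exclusion: 14! - 2×(14-1)! + (14-2)! = 87178291200 - 12454041600 + 479001600 = 75203251200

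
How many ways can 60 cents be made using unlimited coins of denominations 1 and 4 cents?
Coefficient of x^60 in 1/(1-x^1) · 1/(1-x^4). Use j coins of 4 for j = 0..⌊60/4⌋ = 15, the rest in 1s: 15 + 1 = 16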